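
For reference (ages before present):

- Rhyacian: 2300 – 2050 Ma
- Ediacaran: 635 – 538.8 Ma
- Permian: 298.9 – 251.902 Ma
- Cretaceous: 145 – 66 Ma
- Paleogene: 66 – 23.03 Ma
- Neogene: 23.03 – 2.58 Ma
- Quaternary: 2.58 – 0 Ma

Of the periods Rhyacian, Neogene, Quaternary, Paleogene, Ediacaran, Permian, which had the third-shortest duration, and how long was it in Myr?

Paleogene, 42.97 million years

Start − end for each: Rhyacian 2300 − 2050 = 250; Neogene 23.03 − 2.58 = 20.45; Quaternary 2.58 − 0 = 2.58; Paleogene 66 − 23.03 = 42.97; Ediacaran 635 − 538.8 = 96.2; Permian 298.9 − 251.902 = 46.998.
Ranking these from shortest: Quaternary < Neogene < Paleogene < Permian < Ediacaran < Rhyacian.
Position 3 in that ranking is Paleogene, which lasted 42.97 Myr.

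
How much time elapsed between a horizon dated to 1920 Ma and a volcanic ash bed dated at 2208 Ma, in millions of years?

288 million years

2208 − 1920 = 288 million years.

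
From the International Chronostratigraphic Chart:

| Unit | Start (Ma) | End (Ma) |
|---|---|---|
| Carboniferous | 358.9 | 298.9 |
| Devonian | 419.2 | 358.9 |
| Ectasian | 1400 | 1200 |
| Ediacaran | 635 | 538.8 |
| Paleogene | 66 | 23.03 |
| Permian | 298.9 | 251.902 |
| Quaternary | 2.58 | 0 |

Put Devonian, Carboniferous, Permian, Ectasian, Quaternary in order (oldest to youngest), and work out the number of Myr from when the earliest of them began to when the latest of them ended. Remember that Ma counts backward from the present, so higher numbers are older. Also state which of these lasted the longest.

Ectasian, Devonian, Carboniferous, Permian, Quaternary; total span 1400 Myr; longest is Ectasian

Start ages (Ma): Ectasian 1400, Devonian 419.2, Carboniferous 358.9, Permian 298.9, Quaternary 2.58.
Ordered oldest to youngest: Ectasian, Devonian, Carboniferous, Permian, Quaternary.
Span = 1400 − 0 = 1400 Myr.
Durations: Carboniferous 60, Devonian 60.3, Quaternary 2.58, Ectasian 200, Permian 46.998 → longest is Ectasian (200 Myr).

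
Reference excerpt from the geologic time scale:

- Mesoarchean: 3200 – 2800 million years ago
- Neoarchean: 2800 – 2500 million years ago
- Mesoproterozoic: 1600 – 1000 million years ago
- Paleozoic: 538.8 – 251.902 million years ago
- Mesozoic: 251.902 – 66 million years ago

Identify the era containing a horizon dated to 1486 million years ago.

1486 Ma lies between 1600 and 1000 Ma, so it falls in the Mesoproterozoic.

Mesoproterozoic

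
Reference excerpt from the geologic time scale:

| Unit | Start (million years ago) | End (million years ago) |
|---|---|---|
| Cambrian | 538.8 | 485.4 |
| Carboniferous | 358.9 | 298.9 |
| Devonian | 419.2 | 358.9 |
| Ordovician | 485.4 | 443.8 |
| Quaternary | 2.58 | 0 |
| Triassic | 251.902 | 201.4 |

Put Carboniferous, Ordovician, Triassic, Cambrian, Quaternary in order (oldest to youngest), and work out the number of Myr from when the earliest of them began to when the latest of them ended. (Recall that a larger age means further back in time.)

Start ages (Ma): Cambrian 538.8, Ordovician 485.4, Carboniferous 358.9, Triassic 251.902, Quaternary 2.58.
Ordered oldest to youngest: Cambrian, Ordovician, Carboniferous, Triassic, Quaternary.
Span = 538.8 − 0 = 538.8 Myr.

Cambrian, Ordovician, Carboniferous, Triassic, Quaternary; total span 538.8 Myr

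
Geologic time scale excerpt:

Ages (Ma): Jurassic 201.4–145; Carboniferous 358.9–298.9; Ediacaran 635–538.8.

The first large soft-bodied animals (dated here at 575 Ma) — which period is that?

Ediacaran

575 Ma lies between 635 and 538.8 Ma, so it falls in the Ediacaran.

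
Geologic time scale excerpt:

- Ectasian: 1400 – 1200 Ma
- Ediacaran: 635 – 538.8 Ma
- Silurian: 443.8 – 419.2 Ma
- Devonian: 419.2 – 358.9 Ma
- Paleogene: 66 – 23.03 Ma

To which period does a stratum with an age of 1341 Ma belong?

1341 Ma lies between 1400 and 1200 Ma, so it falls in the Ectasian.

Ectasian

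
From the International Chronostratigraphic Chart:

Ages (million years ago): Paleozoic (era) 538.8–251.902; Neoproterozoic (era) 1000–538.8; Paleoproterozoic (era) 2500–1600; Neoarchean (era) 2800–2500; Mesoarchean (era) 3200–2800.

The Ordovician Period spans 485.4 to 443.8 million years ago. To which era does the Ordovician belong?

Paleozoic

The Ordovician (485.4–443.8 Ma) lies entirely within 538.8–251.902 Ma, the Paleozoic Era.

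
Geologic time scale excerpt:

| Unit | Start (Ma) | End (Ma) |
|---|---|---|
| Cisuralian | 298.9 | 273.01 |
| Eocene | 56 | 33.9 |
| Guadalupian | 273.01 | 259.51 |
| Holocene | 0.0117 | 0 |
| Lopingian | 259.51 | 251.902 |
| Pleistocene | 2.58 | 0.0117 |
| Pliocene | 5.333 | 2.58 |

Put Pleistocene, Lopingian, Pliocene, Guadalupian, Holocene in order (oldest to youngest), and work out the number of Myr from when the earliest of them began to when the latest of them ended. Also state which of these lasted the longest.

Guadalupian, Lopingian, Pliocene, Pleistocene, Holocene; total span 273.01 Myr; longest is Guadalupian

Start ages (Ma): Guadalupian 273.01, Lopingian 259.51, Pliocene 5.333, Pleistocene 2.58, Holocene 0.0117.
Ordered oldest to youngest: Guadalupian, Lopingian, Pliocene, Pleistocene, Holocene.
Span = 273.01 − 0 = 273.01 Myr.
Durations: Lopingian 7.608, Holocene 0.0117, Guadalupian 13.5, Pleistocene 2.5683, Pliocene 2.753 → longest is Guadalupian (13.5 Myr).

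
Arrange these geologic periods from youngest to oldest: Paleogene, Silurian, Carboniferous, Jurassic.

Group by era (each group listed oldest first) — Paleozoic: Silurian, Carboniferous; Mesozoic: Jurassic; Cenozoic: Paleogene. The eras run Paleozoic → Mesozoic → Cenozoic. Concatenating the groups in that era order and then reversing gives youngest to oldest.

Paleogene, Jurassic, Carboniferous, Silurian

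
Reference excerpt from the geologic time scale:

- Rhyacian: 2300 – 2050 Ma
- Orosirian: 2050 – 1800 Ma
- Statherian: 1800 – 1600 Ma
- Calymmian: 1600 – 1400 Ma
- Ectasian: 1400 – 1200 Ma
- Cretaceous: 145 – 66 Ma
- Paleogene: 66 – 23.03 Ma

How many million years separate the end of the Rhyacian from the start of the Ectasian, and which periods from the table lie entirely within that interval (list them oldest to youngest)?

End of Rhyacian = 2050 Ma; start of Ectasian = 1400 Ma.
Gap = 2050 − 1400 = 650 Myr.
Periods wholly inside 2050–1400 Ma: Orosirian (2050–1800), Statherian (1800–1600), Calymmian (1600–1400).

650 million years; Orosirian, Statherian, Calymmian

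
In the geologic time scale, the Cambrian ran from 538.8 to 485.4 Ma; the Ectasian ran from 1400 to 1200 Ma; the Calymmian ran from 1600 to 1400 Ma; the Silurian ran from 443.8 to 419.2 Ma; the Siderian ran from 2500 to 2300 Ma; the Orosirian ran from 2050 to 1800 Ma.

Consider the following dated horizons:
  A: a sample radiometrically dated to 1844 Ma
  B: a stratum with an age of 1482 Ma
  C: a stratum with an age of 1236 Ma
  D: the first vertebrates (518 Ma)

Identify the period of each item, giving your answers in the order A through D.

A — Orosirian; B — Calymmian; C — Ectasian; D — Cambrian

Match each age against the start–end ranges in the excerpt: A = 1844 Ma → Orosirian (2050–1800); B = 1482 Ma → Calymmian (1600–1400); C = 1236 Ma → Ectasian (1400–1200); D = 518 Ma → Cambrian (538.8–485.4).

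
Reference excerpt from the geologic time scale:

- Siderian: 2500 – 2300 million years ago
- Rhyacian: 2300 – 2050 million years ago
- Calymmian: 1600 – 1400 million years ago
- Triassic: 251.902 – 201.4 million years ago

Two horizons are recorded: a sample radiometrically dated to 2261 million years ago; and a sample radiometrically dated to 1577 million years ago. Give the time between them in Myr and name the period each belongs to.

684 million years apart; the first in the Rhyacian, the second in the Calymmian

Elapsed time: 2261 − 1577 = 684 Myr.
2261 Ma lies within 2300–2050 Ma: Rhyacian.
1577 Ma lies within 1600–1400 Ma: Calymmian.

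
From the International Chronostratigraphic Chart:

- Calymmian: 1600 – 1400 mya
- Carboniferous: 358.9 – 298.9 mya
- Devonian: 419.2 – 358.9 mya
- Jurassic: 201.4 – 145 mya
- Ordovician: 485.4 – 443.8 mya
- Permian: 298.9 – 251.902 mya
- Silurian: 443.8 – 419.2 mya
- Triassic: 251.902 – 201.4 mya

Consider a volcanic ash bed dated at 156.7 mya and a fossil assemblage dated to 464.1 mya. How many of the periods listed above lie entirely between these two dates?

464.1 Ma sits inside the Ordovician (485.4–443.8) and 156.7 Ma inside the Jurassic (201.4–145); neither of those is wholly between the two dates.
The listed periods lying completely between them are Silurian, Devonian, Carboniferous, Permian, Triassic — 5 in all.

5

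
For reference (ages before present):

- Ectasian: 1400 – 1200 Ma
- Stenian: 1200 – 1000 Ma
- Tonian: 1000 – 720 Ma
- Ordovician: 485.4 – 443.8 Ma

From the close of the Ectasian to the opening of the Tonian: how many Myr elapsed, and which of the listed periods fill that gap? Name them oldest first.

200 million years; Stenian

The Ectasian closes at 1200 Ma and the Tonian opens at 1000 Ma, so the interval is 1200 − 1000 = 200 Myr.
A period fits inside if it starts at or after 1200 Ma and ends at or before 1000 Ma; oldest first that gives Stenian.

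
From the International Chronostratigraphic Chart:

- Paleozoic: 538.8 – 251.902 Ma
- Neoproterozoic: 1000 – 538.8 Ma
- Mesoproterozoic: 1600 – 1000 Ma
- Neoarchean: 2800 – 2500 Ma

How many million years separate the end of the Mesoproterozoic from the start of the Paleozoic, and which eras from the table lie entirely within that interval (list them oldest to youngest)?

461.2 million years; Neoproterozoic

The Mesoproterozoic closes at 1000 Ma and the Paleozoic opens at 538.8 Ma, so the interval is 1000 − 538.8 = 461.2 Myr.
An era fits inside if it starts at or after 1000 Ma and ends at or before 538.8 Ma; oldest first that gives Neoproterozoic.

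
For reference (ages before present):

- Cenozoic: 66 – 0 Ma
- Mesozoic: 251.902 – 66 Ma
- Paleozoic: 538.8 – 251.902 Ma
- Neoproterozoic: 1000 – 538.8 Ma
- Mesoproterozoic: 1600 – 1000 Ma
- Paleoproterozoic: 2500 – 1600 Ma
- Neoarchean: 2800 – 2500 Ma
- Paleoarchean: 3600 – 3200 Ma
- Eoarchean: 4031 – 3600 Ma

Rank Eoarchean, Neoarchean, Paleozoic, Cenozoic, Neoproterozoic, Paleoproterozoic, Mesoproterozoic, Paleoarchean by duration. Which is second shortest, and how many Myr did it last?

Paleozoic, 286.898 million years

Durations: Eoarchean 431; Neoarchean 300; Paleozoic 286.898; Cenozoic 66; Neoproterozoic 461.2; Paleoproterozoic 900; Mesoproterozoic 600; Paleoarchean 400 Myr.
Sorted shortest-first: Cenozoic (66), Paleozoic (286.898), Neoarchean (300), Paleoarchean (400), Eoarchean (431), Neoproterozoic (461.2), Mesoproterozoic (600), Paleoproterozoic (900).
The second shortest is Paleozoic at 286.898 Myr.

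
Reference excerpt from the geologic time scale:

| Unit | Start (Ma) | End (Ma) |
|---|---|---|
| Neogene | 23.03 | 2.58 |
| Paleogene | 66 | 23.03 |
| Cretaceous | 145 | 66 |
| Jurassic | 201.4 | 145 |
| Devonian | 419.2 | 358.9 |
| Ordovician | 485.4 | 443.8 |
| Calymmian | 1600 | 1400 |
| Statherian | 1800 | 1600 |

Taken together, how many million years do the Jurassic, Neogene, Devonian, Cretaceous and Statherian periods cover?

416.15 million years

Each duration: Jurassic = 56.4; Neogene = 20.45; Devonian = 60.3; Cretaceous = 79; Statherian = 200.
Sum: 56.4 + 20.45 + 60.3 + 79 + 200 = 416.15 Myr.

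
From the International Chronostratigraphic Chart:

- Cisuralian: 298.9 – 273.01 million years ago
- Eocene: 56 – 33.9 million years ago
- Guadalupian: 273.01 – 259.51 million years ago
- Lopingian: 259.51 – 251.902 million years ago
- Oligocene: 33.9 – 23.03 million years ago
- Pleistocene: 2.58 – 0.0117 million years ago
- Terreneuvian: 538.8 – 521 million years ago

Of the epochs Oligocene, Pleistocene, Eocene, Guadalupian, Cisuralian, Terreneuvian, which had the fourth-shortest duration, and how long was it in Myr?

Terreneuvian, 17.8 million years

Start − end for each: Oligocene 33.9 − 23.03 = 10.87; Pleistocene 2.58 − 0.0117 = 2.5683; Eocene 56 − 33.9 = 22.1; Guadalupian 273.01 − 259.51 = 13.5; Cisuralian 298.9 − 273.01 = 25.89; Terreneuvian 538.8 − 521 = 17.8.
Ranking these from shortest: Pleistocene < Oligocene < Guadalupian < Terreneuvian < Eocene < Cisuralian.
Position 4 in that ranking is Terreneuvian, which lasted 17.8 Myr.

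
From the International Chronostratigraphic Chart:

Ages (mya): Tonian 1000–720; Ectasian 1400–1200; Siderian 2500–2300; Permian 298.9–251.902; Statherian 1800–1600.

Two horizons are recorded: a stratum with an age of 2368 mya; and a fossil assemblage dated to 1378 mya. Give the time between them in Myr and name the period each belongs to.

Elapsed time: 2368 − 1378 = 990 Myr.
2368 Ma lies within 2500–2300 Ma: Siderian.
1378 Ma lies within 1400–1200 Ma: Ectasian.

990 million years apart; the first in the Siderian, the second in the Ectasian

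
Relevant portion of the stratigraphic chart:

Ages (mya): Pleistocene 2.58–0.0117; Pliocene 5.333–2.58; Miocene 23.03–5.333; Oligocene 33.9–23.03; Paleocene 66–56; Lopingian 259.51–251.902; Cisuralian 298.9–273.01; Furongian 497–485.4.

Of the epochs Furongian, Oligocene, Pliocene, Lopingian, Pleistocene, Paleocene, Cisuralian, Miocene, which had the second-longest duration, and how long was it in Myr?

Miocene, 17.697 million years

Durations: Furongian 11.6; Oligocene 10.87; Pliocene 2.753; Lopingian 7.608; Pleistocene 2.5683; Paleocene 10; Cisuralian 25.89; Miocene 17.697 Myr.
Sorted longest-first: Cisuralian (25.89), Miocene (17.697), Furongian (11.6), Oligocene (10.87), Paleocene (10), Lopingian (7.608), Pliocene (2.753), Pleistocene (2.5683).
The second longest is Miocene at 17.697 Myr.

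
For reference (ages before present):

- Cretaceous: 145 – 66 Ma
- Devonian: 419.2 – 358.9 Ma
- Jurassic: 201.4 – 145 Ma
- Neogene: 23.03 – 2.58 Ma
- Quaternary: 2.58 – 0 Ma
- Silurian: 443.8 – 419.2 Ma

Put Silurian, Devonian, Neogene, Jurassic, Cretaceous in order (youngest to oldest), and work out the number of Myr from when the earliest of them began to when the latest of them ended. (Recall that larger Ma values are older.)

Start ages (Ma): Silurian 443.8, Devonian 419.2, Jurassic 201.4, Cretaceous 145, Neogene 23.03.
Ordered youngest to oldest: Neogene, Cretaceous, Jurassic, Devonian, Silurian.
Span = 443.8 − 2.58 = 441.22 Myr.

Neogene → Cretaceous → Jurassic → Devonian → Silurian; total span 441.22 Myr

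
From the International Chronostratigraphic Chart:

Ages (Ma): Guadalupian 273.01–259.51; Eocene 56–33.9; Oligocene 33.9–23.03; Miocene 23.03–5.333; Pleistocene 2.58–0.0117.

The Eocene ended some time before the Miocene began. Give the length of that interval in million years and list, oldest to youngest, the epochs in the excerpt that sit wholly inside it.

End of Eocene = 33.9 Ma; start of Miocene = 23.03 Ma.
Gap = 33.9 − 23.03 = 10.87 Myr.
Epochs wholly inside 33.9–23.03 Ma: Oligocene (33.9–23.03).

10.87 million years; Oligocene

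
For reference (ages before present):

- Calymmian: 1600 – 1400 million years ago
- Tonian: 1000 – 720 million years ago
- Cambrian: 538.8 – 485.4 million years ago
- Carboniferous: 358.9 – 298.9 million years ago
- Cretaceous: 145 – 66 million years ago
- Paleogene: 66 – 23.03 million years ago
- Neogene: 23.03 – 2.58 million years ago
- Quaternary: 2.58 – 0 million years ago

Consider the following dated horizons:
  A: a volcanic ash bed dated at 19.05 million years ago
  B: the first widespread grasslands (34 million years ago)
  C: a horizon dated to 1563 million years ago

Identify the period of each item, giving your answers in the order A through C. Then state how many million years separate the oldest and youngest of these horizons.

A — Neogene; B — Paleogene; C — Calymmian; span 1543.95 million years

A: 19.05 Ma lies in 23.03–2.58 Ma, so Neogene.
B: 34 Ma lies in 66–23.03 Ma, so Paleogene.
C: 1563 Ma lies in 1600–1400 Ma, so Calymmian.
Oldest = 1563 Ma, youngest = 19.05 Ma → span 1543.95 Myr.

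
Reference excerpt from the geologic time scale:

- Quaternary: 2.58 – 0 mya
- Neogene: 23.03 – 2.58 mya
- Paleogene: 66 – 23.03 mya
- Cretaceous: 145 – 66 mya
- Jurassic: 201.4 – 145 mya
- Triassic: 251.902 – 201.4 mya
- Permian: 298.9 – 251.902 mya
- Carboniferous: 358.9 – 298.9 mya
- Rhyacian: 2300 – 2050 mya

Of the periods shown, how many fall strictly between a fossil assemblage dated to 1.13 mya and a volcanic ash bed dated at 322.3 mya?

322.3 Ma sits inside the Carboniferous (358.9–298.9) and 1.13 Ma inside the Quaternary (2.58–0); neither of those is wholly between the two dates.
The listed periods lying completely between them are Permian, Triassic, Jurassic, Cretaceous, Paleogene, Neogene — 6 in all.

6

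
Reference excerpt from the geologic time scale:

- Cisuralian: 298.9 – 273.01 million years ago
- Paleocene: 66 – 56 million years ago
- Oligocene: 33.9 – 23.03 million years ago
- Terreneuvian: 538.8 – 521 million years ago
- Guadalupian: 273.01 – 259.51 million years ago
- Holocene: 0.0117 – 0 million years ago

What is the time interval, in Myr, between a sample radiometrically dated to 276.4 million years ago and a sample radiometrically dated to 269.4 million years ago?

276.4 − 269.4 = 7 million years.

7 million years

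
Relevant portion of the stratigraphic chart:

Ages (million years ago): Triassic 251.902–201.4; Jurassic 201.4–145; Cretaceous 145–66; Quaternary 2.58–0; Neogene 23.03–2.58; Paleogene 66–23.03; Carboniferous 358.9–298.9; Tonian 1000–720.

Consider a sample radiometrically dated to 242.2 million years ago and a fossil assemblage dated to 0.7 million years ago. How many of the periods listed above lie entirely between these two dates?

4

The older date is 242.2 Ma and the younger is 0.7 Ma.
Periods with start < 242.2 and end > 0.7 Ma: Jurassic (201.4–145), Cretaceous (145–66), Paleogene (66–23.03), Neogene (23.03–2.58).
That is 4 complete periods.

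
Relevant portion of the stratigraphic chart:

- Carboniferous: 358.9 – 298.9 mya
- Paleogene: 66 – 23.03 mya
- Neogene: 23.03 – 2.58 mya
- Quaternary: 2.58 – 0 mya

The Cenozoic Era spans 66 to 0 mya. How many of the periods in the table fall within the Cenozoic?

3

Periods inside 66–0 Ma: Paleogene, Neogene, Quaternary — 3 in total.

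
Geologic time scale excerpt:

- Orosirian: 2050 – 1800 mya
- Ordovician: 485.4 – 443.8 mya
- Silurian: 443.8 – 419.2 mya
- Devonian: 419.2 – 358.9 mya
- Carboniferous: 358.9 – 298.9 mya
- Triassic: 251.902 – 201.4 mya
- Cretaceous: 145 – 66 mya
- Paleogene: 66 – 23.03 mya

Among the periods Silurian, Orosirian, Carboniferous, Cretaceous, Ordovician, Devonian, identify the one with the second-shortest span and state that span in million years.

Ordovician, 41.6 million years

Durations: Silurian 24.6; Orosirian 250; Carboniferous 60; Cretaceous 79; Ordovician 41.6; Devonian 60.3 Myr.
Sorted shortest-first: Silurian (24.6), Ordovician (41.6), Carboniferous (60), Devonian (60.3), Cretaceous (79), Orosirian (250).
The second shortest is Ordovician at 41.6 Myr.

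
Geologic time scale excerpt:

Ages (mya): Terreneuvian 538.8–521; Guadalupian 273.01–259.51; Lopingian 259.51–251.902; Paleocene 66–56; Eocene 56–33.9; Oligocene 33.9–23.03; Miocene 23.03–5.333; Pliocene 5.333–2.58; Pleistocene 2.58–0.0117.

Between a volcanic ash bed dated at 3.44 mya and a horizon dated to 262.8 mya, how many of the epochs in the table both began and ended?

262.8 Ma sits inside the Guadalupian (273.01–259.51) and 3.44 Ma inside the Pliocene (5.333–2.58); neither of those is wholly between the two dates.
The listed epochs lying completely between them are Lopingian, Paleocene, Eocene, Oligocene, Miocene — 5 in all.

5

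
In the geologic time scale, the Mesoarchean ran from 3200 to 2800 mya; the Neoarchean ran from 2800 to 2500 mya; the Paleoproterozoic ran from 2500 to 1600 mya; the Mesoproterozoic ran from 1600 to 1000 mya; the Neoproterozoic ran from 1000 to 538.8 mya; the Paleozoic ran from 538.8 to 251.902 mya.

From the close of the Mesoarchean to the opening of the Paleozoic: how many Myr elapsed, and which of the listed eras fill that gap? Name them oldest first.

The Mesoarchean closes at 2800 Ma and the Paleozoic opens at 538.8 Ma, so the interval is 2800 − 538.8 = 2261.2 Myr.
An era fits inside if it starts at or after 2800 Ma and ends at or before 538.8 Ma; oldest first that gives Neoarchean, Paleoproterozoic, Mesoproterozoic, Neoproterozoic.

2261.2 million years; Neoarchean, Paleoproterozoic, Mesoproterozoic, Neoproterozoic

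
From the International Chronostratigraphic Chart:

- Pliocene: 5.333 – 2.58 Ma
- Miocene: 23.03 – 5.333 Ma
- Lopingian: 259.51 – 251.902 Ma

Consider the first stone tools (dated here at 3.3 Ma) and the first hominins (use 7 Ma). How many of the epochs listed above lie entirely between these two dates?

The older date is 7 Ma and the younger is 3.3 Ma.
No epoch both begins after 7 Ma and ends before 3.3 Ma, so the count is 0.

0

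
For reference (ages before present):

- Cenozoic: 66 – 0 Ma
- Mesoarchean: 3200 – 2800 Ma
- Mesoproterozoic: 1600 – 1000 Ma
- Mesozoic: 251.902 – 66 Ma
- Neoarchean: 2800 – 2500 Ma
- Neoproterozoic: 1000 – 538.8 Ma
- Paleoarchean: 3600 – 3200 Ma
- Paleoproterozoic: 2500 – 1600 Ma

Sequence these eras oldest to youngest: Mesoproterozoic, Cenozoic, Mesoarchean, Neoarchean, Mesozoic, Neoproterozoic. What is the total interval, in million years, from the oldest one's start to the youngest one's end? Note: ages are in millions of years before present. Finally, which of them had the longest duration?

Mesoarchean, Neoarchean, Mesoproterozoic, Neoproterozoic, Mesozoic, Cenozoic; total span 3200 Myr; longest is Mesoproterozoic

Start ages (Ma): Mesoarchean 3200, Neoarchean 2800, Mesoproterozoic 1600, Neoproterozoic 1000, Mesozoic 251.902, Cenozoic 66.
Ordered oldest to youngest: Mesoarchean, Neoarchean, Mesoproterozoic, Neoproterozoic, Mesozoic, Cenozoic.
Span = 3200 − 0 = 3200 Myr.
Durations: Mesoarchean 400, Mesoproterozoic 600, Mesozoic 185.902, Cenozoic 66, Neoproterozoic 461.2, Neoarchean 300 → longest is Mesoproterozoic (600 Myr).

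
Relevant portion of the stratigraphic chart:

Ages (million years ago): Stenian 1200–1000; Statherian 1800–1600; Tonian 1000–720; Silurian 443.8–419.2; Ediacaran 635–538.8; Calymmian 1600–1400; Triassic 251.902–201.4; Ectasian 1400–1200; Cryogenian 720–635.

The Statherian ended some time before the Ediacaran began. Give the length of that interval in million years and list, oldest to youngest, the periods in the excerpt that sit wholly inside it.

965 million years; Calymmian, Ectasian, Stenian, Tonian, Cryogenian

End of Statherian = 1600 Ma; start of Ediacaran = 635 Ma.
Gap = 1600 − 635 = 965 Myr.
Periods wholly inside 1600–635 Ma: Calymmian (1600–1400), Ectasian (1400–1200), Stenian (1200–1000), Tonian (1000–720), Cryogenian (720–635).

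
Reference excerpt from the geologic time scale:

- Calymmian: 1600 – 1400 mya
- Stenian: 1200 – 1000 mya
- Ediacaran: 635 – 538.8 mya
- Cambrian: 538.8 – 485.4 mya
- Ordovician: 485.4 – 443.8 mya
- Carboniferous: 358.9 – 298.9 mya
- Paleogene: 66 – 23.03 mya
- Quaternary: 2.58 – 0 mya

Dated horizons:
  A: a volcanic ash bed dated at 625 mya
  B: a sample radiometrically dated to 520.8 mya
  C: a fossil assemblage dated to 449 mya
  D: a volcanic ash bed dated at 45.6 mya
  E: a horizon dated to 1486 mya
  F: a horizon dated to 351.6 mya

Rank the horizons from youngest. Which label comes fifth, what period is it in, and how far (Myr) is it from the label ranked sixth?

Sorted youngest-first by Ma: D (45.6), F (351.6), C (449), B (520.8), A (625), E (1486).
The fifth youngest is A at 625 Ma, which lies in 635–538.8 Ma: the Ediacaran.
The sixth youngest is E at 1486 Ma; separation = |625 − 1486| = 861 Myr.

A, in the Ediacaran; 861 million years to E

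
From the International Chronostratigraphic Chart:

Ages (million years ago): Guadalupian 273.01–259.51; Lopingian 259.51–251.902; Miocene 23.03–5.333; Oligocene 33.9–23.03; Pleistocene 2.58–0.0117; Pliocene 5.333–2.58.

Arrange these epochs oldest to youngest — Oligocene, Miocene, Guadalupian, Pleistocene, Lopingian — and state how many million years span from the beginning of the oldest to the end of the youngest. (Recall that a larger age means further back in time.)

From the excerpt: Oligocene 33.9–23.03; Miocene 23.03–5.333; Guadalupian 273.01–259.51; Pleistocene 2.58–0.0117; Lopingian 259.51–251.902 (Ma).
Larger Ma is earlier, so the oldest is Guadalupian and the youngest is Pleistocene; oldest to youngest: Guadalupian, Lopingian, Oligocene, Miocene, Pleistocene.
Oldest start 273.01 minus youngest end 0.0117 gives 272.9983 Myr overall.

Guadalupian → Lopingian → Oligocene → Miocene → Pleistocene; total span 272.9983 Myr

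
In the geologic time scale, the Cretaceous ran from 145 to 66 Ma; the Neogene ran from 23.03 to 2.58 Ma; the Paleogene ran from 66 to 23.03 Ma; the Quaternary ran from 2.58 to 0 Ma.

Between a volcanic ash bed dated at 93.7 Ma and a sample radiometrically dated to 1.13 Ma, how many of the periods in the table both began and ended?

2

93.7 Ma sits inside the Cretaceous (145–66) and 1.13 Ma inside the Quaternary (2.58–0); neither of those is wholly between the two dates.
The listed periods lying completely between them are Paleogene, Neogene — 2 in all.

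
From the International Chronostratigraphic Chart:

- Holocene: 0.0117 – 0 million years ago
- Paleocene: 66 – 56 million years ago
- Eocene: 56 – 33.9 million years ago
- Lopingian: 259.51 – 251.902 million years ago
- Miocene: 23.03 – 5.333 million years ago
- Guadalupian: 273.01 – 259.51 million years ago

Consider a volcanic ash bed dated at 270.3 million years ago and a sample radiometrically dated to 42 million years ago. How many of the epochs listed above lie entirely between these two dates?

270.3 Ma sits inside the Guadalupian (273.01–259.51) and 42 Ma inside the Eocene (56–33.9); neither of those is wholly between the two dates.
The listed epochs lying completely between them are Lopingian, Paleocene — 2 in all.

2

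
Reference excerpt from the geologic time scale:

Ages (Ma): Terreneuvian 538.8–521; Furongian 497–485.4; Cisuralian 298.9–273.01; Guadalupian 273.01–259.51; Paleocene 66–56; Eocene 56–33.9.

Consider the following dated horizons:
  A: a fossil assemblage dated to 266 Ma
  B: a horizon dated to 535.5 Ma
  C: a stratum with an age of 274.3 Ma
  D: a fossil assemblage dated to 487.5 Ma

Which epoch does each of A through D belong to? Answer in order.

A — Guadalupian; B — Terreneuvian; C — Cisuralian; D — Furongian

Match each age against the start–end ranges in the excerpt: A = 266 Ma → Guadalupian (273.01–259.51); B = 535.5 Ma → Terreneuvian (538.8–521); C = 274.3 Ma → Cisuralian (298.9–273.01); D = 487.5 Ma → Furongian (497–485.4).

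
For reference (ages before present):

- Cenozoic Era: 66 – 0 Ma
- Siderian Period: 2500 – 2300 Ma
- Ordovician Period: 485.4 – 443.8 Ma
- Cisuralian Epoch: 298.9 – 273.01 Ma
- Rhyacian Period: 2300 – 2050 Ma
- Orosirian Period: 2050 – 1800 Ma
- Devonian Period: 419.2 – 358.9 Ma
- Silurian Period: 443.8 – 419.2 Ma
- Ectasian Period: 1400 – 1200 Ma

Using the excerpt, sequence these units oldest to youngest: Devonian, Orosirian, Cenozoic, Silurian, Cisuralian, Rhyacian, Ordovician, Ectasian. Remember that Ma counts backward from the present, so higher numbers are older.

Rhyacian → Orosirian → Ectasian → Ordovician → Silurian → Devonian → Cisuralian → Cenozoic

Sorting by start age (descending Ma, since larger Ma = older): Rhyacian began 2300, Orosirian began 2050, Ectasian began 1400, Ordovician began 485.4, Silurian began 443.8, Devonian began 419.2, Cisuralian began 298.9, Cenozoic began 66.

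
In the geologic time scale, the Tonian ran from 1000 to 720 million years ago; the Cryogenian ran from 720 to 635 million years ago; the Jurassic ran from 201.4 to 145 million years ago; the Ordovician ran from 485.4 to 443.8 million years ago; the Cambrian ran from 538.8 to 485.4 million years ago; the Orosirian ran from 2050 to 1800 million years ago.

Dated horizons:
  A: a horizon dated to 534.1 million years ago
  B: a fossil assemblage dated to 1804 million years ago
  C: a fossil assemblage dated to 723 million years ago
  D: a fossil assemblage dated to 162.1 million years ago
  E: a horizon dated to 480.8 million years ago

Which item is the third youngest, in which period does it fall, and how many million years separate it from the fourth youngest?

Sorted youngest-first by Ma: D (162.1), E (480.8), A (534.1), C (723), B (1804).
The third youngest is A at 534.1 Ma, which lies in 538.8–485.4 Ma: the Cambrian.
The fourth youngest is C at 723 Ma; separation = |534.1 − 723| = 188.9 Myr.

A, in the Cambrian; 188.9 million years to C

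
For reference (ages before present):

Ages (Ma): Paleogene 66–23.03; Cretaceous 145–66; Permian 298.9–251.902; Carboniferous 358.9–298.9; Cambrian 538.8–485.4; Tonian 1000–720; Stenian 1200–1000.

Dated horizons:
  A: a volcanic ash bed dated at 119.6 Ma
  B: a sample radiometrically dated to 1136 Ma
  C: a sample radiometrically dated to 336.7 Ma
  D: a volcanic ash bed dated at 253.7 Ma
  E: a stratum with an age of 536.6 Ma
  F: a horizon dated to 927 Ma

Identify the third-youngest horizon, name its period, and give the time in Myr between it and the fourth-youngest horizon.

C, in the Carboniferous; 199.9 million years to E

Sorted youngest-first by Ma: A (119.6), D (253.7), C (336.7), E (536.6), F (927), B (1136).
The third youngest is C at 336.7 Ma, which lies in 358.9–298.9 Ma: the Carboniferous.
The fourth youngest is E at 536.6 Ma; separation = |336.7 − 536.6| = 199.9 Myr.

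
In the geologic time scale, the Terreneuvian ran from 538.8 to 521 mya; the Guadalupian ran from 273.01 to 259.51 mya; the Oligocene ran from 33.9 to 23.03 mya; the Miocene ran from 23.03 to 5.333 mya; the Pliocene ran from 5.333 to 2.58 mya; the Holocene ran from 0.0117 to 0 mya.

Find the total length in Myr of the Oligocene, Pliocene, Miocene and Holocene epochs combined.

Duration is start − end for each: (33.9 − 23.03) + (5.333 − 2.58) + (23.03 − 5.333) + (0.0117 − 0).
That is 10.87 + 2.753 + 17.697 + 0.0117, which totals 31.3317 million years.

31.3317 million years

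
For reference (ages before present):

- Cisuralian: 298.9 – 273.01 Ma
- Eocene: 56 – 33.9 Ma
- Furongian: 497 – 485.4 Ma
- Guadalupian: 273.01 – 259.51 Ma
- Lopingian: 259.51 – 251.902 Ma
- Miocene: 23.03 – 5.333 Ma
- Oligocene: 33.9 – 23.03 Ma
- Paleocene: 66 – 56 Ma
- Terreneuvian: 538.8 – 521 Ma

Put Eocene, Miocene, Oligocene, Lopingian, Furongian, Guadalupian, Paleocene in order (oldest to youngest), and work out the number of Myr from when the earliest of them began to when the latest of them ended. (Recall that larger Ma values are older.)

Furongian, Guadalupian, Lopingian, Paleocene, Eocene, Oligocene, Miocene; total span 491.667 Myr

From the excerpt: Eocene 56–33.9; Miocene 23.03–5.333; Oligocene 33.9–23.03; Lopingian 259.51–251.902; Furongian 497–485.4; Guadalupian 273.01–259.51; Paleocene 66–56 (Ma).
Larger Ma is earlier, so the oldest is Furongian and the youngest is Miocene; oldest to youngest: Furongian, Guadalupian, Lopingian, Paleocene, Eocene, Oligocene, Miocene.
Oldest start 497 minus youngest end 5.333 gives 491.667 Myr overall.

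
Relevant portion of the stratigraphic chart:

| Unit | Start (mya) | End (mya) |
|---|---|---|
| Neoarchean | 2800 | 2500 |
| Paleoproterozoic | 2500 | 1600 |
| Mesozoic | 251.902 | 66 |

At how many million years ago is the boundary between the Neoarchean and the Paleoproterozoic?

2500 mya

The Neoarchean ends and the Paleoproterozoic begins at 2500 mya.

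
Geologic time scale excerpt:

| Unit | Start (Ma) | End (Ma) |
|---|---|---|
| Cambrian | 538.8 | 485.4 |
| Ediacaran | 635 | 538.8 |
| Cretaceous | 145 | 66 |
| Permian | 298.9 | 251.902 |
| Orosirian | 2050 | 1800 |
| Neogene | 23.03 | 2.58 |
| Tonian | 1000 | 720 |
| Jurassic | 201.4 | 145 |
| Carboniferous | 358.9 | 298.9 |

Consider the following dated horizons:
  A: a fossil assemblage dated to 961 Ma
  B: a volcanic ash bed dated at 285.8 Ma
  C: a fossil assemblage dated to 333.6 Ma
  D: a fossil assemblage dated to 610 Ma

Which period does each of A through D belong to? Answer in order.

A: 961 Ma lies in 1000–720 Ma, so Tonian.
B: 285.8 Ma lies in 298.9–251.902 Ma, so Permian.
C: 333.6 Ma lies in 358.9–298.9 Ma, so Carboniferous.
D: 610 Ma lies in 635–538.8 Ma, so Ediacaran.

A — Tonian; B — Permian; C — Carboniferous; D — Ediacaran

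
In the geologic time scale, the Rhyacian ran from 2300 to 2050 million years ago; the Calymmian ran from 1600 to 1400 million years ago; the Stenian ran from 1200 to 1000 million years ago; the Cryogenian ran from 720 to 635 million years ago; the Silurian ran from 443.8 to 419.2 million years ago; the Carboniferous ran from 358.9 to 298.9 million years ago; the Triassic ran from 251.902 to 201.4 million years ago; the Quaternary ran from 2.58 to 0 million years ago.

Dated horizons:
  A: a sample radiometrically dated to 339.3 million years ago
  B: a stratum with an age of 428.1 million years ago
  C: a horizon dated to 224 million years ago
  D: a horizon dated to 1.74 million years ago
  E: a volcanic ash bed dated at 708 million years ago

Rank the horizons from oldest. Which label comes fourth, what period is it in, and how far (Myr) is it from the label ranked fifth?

Sorted oldest-first by Ma: E (708), B (428.1), A (339.3), C (224), D (1.74).
The fourth oldest is C at 224 Ma, which lies in 251.902–201.4 Ma: the Triassic.
The fifth oldest is D at 1.74 Ma; separation = |224 − 1.74| = 222.26 Myr.

C, in the Triassic; 222.26 million years to D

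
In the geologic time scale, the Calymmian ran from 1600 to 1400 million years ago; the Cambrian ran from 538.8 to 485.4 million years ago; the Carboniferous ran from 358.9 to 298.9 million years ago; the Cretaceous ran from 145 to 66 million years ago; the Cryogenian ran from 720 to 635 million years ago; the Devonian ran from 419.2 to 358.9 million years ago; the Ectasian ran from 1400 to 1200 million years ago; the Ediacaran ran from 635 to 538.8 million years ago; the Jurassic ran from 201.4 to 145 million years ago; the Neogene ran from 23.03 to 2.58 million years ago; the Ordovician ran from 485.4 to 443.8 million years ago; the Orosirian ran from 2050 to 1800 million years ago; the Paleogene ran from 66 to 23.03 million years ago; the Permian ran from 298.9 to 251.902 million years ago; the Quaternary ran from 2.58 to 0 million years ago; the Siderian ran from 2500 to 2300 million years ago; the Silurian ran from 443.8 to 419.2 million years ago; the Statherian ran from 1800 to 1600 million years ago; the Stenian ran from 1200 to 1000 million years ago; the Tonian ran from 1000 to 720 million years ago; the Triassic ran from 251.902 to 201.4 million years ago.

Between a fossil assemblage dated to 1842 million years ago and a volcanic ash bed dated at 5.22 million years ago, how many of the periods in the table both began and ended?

1842 Ma sits inside the Orosirian (2050–1800) and 5.22 Ma inside the Neogene (23.03–2.58); neither of those is wholly between the two dates.
The listed periods lying completely between them are Statherian, Calymmian, Ectasian, Stenian, Tonian, Cryogenian, Ediacaran, Cambrian, Ordovician, Silurian, Devonian, Carboniferous, Permian, Triassic, Jurassic, Cretaceous, Paleogene — 17 in all.

17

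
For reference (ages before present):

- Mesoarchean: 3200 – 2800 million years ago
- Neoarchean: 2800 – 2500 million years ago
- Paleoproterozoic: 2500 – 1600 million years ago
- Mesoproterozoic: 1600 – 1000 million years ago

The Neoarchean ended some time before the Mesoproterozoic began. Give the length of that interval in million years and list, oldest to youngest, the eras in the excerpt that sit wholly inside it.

End of Neoarchean = 2500 Ma; start of Mesoproterozoic = 1600 Ma.
Gap = 2500 − 1600 = 900 Myr.
Eras wholly inside 2500–1600 Ma: Paleoproterozoic (2500–1600).

900 million years; Paleoproterozoic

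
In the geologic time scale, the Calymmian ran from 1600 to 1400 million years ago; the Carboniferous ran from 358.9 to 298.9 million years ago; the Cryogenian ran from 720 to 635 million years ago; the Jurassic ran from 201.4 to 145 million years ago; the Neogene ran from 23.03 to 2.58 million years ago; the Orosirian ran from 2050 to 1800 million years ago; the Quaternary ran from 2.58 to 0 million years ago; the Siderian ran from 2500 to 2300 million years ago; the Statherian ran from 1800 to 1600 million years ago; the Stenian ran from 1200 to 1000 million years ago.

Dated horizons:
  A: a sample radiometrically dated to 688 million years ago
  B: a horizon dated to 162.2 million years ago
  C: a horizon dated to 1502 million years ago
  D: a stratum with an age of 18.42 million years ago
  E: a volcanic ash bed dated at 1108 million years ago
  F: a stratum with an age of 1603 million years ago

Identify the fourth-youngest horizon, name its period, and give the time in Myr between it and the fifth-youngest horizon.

E, in the Stenian; 394 million years to C

Smaller Ma means younger, so youngest first: D 18.42 < B 162.2 < A 688 < E 1108 < C 1502 < F 1603.
Counting 4 along gives E (1108 Ma); the excerpt puts that inside the Stenian, 1200–1000 Ma.
Next in line is C (1502 Ma), and 1502 − 1108 = 394 Myr.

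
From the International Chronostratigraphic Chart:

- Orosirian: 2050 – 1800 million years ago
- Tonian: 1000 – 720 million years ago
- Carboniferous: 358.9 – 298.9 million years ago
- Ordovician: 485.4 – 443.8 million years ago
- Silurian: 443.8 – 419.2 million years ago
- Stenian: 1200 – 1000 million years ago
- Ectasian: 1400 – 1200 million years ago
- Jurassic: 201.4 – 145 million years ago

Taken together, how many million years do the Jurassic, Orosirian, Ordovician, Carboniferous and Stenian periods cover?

608 million years

Each duration: Jurassic = 56.4; Orosirian = 250; Ordovician = 41.6; Carboniferous = 60; Stenian = 200.
Sum: 56.4 + 250 + 41.6 + 60 + 200 = 608 Myr.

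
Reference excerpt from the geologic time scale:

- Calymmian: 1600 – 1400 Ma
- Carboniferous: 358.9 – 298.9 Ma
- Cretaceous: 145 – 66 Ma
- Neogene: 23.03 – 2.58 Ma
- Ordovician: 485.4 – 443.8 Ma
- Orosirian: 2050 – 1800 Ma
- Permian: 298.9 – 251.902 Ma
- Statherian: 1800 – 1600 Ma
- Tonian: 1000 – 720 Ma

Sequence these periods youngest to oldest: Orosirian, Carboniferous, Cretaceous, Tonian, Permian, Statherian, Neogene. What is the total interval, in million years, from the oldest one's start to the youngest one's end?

From the excerpt: Orosirian 2050–1800; Carboniferous 358.9–298.9; Cretaceous 145–66; Tonian 1000–720; Permian 298.9–251.902; Statherian 1800–1600; Neogene 23.03–2.58 (Ma).
Larger Ma is earlier, so the oldest is Orosirian and the youngest is Neogene; youngest to oldest: Neogene, Cretaceous, Permian, Carboniferous, Tonian, Statherian, Orosirian.
Oldest start 2050 minus youngest end 2.58 gives 2047.42 Myr overall.

Neogene → Cretaceous → Permian → Carboniferous → Tonian → Statherian → Orosirian; total span 2047.42 Myr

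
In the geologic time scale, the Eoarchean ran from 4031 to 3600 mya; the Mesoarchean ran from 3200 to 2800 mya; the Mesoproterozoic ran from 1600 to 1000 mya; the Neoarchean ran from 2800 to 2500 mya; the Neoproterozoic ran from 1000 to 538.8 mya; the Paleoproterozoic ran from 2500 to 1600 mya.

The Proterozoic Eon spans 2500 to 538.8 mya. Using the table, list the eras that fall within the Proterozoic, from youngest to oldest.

Eras with both bounds inside 2500–538.8 Ma: Neoproterozoic (1000–538.8), Mesoproterozoic (1600–1000), Paleoproterozoic (2500–1600).

Neoproterozoic, Mesoproterozoic, Paleoproterozoic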